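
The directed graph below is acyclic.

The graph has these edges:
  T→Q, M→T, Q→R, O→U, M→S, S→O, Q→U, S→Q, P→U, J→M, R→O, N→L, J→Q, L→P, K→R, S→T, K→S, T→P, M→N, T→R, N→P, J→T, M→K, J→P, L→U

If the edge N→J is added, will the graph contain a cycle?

Adding N→J creates a cycle iff J can already reach N.
Path from J: J → M → N.
So J → … → N → J is a cycle.

Yes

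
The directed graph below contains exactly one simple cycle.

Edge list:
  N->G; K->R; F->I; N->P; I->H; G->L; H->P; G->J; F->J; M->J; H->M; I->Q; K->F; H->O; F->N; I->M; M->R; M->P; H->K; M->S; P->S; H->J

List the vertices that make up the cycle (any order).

DFS with gray/black marking from F:
F gray
  J gray
  J black
  N gray
    G gray
      G→J: J black — skip
      L gray
      L black
    G black
    P gray
      S gray
      S black
    P black
  N black
  I gray
    Q gray
    Q black
    H gray
      H→J: J black — skip
      H→P: P black — skip
      M gray
        R gray
        R black
        M→S: S black — skip
        M→P: P black — skip
        M→J: J black — skip
      M black
      O gray
      O black
      K gray
        K→R: R black — skip
        K→F: F is gray → back edge
Back edge closes the cycle F → I → H → K → F; its vertices are {F, H, I, K}.

F, H, I, K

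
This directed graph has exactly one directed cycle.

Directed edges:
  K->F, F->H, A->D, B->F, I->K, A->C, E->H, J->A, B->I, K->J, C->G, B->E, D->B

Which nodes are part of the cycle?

A, B, D, I, J, K

DFS with gray/black marking from A:
A gray
  D gray
    B gray
      F gray
        H gray
        H black
      F black
      I gray
        K gray
          J gray
            J→A: A is gray → back edge
Back edge closes the cycle A → D → B → I → K → J → A; its vertices are {A, B, D, I, J, K}.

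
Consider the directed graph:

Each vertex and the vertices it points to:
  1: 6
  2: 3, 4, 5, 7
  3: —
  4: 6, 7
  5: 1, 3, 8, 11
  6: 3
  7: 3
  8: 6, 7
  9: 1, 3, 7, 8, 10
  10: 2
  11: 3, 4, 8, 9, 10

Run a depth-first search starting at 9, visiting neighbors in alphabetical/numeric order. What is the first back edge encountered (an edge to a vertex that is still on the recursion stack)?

11->9

DFS from 9 (visiting neighbors in alphabetical/numeric order); mark gray on enter, black on exit:
9 gray
  1 gray
    6 gray
      3 gray
      3 black
    6 black
  1 black
  9→3: 3 black — skip
  7 gray
    7→3: 3 black — skip
  7 black
  8 gray
    8→6: 6 black — skip
    8→7: 7 black — skip
  8 black
  10 gray
    2 gray
      2→3: 3 black — skip
      4 gray
        4→6: 6 black — skip
        4→7: 7 black — skip
      4 black
      5 gray
        5→1: 1 black — skip
        5→3: 3 black — skip
        5→8: 8 black — skip
        11 gray
          11→3: 3 black — skip
          11→4: 4 black — skip
          11→8: 8 black — skip
          11→9: 9 is gray → back edge
First back edge: 11 → 9.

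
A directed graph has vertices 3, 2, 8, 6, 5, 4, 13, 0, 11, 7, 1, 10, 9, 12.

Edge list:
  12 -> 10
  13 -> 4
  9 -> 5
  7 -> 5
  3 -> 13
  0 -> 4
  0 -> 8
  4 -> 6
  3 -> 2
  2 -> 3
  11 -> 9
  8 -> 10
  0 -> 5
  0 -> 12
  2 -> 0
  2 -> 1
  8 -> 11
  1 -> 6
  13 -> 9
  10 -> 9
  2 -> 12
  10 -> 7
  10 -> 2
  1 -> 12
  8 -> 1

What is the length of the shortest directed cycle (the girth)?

2

For each vertex v, BFS finds the shortest path from v back to v.
The shortest such closed walk is 3 → 2 → 3, length 2.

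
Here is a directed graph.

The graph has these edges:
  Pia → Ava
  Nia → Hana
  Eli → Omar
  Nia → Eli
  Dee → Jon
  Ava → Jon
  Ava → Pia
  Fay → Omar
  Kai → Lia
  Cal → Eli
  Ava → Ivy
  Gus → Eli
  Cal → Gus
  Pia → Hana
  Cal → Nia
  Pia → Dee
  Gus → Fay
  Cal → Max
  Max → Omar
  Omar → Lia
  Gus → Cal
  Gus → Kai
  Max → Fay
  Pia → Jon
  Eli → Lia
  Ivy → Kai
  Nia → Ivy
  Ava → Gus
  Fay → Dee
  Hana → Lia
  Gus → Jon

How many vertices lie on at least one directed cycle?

4

A vertex is on a directed cycle iff it belongs to a strongly connected component of size ≥ 2 (or has a self-loop).
The vertices on cycles are {Ava, Cal, Gus, Pia} — 4 in total.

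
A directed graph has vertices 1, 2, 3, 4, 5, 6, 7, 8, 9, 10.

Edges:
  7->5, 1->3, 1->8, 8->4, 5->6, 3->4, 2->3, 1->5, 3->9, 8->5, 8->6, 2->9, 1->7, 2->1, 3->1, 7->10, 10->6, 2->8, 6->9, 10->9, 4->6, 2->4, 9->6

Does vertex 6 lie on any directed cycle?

Yes

6 is on a cycle iff 6 can reach itself via ≥1 edge.
6 → 9 → 6 — yes.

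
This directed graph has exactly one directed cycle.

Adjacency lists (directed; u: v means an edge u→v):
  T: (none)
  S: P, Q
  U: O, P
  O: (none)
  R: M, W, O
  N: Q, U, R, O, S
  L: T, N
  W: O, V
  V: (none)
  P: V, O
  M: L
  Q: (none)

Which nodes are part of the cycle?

DFS with gray/black marking from L:
L gray
  T gray
  T black
  N gray
    Q gray
    Q black
    U gray
      O gray
      O black
      P gray
        V gray
        V black
        P→O: O black — skip
      P black
    U black
    R gray
      M gray
        M→L: L is gray → back edge
Back edge closes the cycle L → N → R → M → L; its vertices are {L, M, N, R}.

L, M, N, R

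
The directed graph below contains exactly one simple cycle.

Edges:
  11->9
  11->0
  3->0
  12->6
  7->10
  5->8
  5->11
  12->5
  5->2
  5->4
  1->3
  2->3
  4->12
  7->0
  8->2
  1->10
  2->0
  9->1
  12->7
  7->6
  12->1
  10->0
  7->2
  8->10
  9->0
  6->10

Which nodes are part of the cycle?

4, 5, 12

DFS with gray/black marking from 12:
12 gray
  1 gray
    10 gray
      0 gray
      0 black
    10 black
    3 gray
      3→0: 0 black — skip
    3 black
  1 black
  6 gray
    6→10: 10 black — skip
  6 black
  7 gray
    7→10: 10 black — skip
    7→6: 6 black — skip
    7→0: 0 black — skip
    2 gray
      2→0: 0 black — skip
      2→3: 3 black — skip
    2 black
  7 black
  5 gray
    8 gray
      8→2: 2 black — skip
      8→10: 10 black — skip
    8 black
    5→2: 2 black — skip
    11 gray
      11→0: 0 black — skip
      9 gray
        9→1: 1 black — skip
        9→0: 0 black — skip
      9 black
    11 black
    4 gray
      4→12: 12 is gray → back edge
Back edge closes the cycle 12 → 5 → 4 → 12; its vertices are {4, 5, 12}.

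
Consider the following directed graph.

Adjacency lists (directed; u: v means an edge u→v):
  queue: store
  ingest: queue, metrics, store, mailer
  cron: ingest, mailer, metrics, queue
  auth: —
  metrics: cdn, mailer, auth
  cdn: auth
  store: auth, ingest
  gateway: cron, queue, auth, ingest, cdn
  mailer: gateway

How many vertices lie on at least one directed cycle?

7

A vertex is on a directed cycle iff it belongs to a strongly connected component of size ≥ 2 (or has a self-loop).
The vertices on cycles are {cron, queue, store, ingest, mailer, gateway, metrics} — 7 in total.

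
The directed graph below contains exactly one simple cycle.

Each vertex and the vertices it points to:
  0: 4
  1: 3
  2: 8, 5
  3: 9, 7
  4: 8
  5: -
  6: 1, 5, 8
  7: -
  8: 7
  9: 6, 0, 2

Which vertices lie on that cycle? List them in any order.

1, 3, 6, 9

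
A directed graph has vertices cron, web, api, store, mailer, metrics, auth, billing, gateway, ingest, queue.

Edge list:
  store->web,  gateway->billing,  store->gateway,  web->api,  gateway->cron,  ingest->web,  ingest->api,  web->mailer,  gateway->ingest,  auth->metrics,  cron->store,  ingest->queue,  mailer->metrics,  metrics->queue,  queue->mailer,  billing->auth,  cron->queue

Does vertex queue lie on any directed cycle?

queue is on a cycle iff queue can reach itself via ≥1 edge.
queue → mailer → metrics → queue — yes.

Yes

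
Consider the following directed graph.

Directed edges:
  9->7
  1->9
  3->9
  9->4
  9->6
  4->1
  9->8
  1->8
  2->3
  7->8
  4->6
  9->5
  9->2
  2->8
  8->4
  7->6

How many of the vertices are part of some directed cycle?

A vertex is on a directed cycle iff it belongs to a strongly connected component of size ≥ 2 (or has a self-loop).
The vertices on cycles are {1, 2, 3, 4, 7, 8, 9} — 7 in total.

7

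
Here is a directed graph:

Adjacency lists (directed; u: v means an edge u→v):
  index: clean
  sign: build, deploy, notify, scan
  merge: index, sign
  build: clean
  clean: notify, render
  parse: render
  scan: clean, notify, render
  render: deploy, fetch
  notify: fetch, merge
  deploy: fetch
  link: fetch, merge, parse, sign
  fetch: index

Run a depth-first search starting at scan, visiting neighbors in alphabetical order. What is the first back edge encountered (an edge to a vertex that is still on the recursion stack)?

index->clean

DFS from scan (visiting neighbors in alphabetical order); mark gray on enter, black on exit:
scan gray
  clean gray
    notify gray
      fetch gray
        index gray
          index→clean: clean is gray → back edge
First back edge: index → clean.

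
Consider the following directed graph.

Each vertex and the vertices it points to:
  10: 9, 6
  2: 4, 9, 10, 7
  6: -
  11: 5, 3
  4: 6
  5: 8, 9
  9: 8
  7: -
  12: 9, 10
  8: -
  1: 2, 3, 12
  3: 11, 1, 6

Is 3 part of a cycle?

3 is on a cycle iff 3 can reach itself via ≥1 edge.
3 → 11 → 3 — yes.

Yes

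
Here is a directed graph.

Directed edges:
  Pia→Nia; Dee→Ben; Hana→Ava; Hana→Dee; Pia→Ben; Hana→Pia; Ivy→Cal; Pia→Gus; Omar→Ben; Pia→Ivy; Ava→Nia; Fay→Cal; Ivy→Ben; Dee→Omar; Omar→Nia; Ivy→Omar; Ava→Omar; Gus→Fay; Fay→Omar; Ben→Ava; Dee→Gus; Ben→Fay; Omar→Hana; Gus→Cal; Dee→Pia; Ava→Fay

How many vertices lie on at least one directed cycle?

A vertex is on a directed cycle iff it belongs to a strongly connected component of size ≥ 2 (or has a self-loop).
The vertices on cycles are {Ava, Ben, Dee, Fay, Gus, Ivy, Pia, Hana, Omar} — 9 in total.

9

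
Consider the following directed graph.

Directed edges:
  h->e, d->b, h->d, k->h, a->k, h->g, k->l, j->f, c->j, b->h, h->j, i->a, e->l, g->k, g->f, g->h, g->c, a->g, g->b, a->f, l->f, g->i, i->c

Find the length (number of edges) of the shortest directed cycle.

For each vertex v, BFS finds the shortest path from v back to v.
The shortest such closed walk is h → g → h, length 2.

2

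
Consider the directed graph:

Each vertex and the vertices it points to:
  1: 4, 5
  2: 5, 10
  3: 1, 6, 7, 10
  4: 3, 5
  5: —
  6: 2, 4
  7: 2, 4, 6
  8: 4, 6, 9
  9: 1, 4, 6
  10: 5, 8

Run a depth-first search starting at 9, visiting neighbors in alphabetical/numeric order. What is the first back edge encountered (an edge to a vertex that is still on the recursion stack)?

DFS from 9 (visiting neighbors in alphabetical/numeric order); mark gray on enter, black on exit:
9 gray
  1 gray
    4 gray
      3 gray
        3→1: 1 is gray → back edge
First back edge: 3 → 1.

3→1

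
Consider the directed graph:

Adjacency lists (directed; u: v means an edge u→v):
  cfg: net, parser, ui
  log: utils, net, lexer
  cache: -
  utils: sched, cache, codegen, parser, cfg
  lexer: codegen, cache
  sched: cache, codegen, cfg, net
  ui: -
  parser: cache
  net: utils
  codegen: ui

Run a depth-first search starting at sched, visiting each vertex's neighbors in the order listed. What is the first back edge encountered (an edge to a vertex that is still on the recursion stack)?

DFS from sched (visiting each vertex's neighbors in the order listed); mark gray on enter, black on exit:
sched gray
  cache gray
  cache black
  codegen gray
    ui gray
    ui black
  codegen black
  cfg gray
    net gray
      utils gray
        utils→sched: sched is gray → back edge
First back edge: utils → sched.

utils->sched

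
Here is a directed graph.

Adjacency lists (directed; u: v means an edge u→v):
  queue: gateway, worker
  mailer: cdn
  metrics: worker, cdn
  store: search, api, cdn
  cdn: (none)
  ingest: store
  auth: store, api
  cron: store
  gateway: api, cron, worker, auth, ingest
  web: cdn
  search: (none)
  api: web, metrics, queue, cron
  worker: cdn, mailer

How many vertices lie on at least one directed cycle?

7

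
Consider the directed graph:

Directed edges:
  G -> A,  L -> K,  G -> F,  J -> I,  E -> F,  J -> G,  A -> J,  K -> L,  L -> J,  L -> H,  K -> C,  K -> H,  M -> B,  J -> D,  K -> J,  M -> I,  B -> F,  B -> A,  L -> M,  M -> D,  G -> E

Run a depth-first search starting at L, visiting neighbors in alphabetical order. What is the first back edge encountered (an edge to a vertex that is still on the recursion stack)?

A→J

DFS from L (visiting neighbors in alphabetical order); mark gray on enter, black on exit:
L gray
  H gray
  H black
  J gray
    D gray
    D black
    G gray
      A gray
        A→J: J is gray → back edge
First back edge: A → J.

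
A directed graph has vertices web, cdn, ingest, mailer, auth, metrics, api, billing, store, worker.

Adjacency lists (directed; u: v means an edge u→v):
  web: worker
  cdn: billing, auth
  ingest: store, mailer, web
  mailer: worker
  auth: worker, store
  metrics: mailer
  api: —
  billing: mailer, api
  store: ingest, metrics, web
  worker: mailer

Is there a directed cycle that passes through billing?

No

billing lies on a cycle iff there is a path from billing back to itself.
Exploring from billing, it never reaches itself; equivalently, its strongly connected component is a singleton.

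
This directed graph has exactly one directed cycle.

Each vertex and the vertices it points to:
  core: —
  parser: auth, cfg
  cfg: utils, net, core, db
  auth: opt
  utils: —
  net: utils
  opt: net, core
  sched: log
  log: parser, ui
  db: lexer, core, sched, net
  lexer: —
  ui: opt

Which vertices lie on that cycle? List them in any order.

DFS with gray/black marking from log:
log gray
  parser gray
    auth gray
      opt gray
        net gray
          utils gray
          utils black
        net black
        core gray
        core black
      opt black
    auth black
    cfg gray
      cfg→utils: utils black — skip
      cfg→net: net black — skip
      cfg→core: core black — skip
      db gray
        lexer gray
        lexer black
        db→core: core black — skip
        sched gray
          sched→log: log is gray → back edge
Back edge closes the cycle log → parser → cfg → db → sched → log; its vertices are {db, cfg, log, sched, parser}.

db, cfg, log, sched, parser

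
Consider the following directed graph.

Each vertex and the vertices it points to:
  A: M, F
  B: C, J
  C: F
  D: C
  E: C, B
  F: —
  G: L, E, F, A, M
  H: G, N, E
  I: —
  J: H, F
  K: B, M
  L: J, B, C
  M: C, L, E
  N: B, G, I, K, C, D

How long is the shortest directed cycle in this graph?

4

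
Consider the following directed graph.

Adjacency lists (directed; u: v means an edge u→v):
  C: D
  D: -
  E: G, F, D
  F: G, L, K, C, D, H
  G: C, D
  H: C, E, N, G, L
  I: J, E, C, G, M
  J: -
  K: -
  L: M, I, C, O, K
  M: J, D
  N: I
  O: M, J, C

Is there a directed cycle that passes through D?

No

D lies on a cycle iff there is a path from D back to itself.
Exploring from D, it never reaches itself; equivalently, its strongly connected component is a singleton.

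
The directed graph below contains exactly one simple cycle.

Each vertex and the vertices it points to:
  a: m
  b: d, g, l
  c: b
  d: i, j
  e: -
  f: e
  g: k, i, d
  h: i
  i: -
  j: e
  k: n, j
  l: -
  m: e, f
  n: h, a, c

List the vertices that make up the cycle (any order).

b, c, g, k, n

DFS with gray/black marking from n:
n gray
  h gray
    i gray
    i black
  h black
  a gray
    m gray
      e gray
      e black
      f gray
        f→e: e black — skip
      f black
    m black
  a black
  c gray
    b gray
      d gray
        d→i: i black — skip
        j gray
          j→e: e black — skip
        j black
      d black
      g gray
        k gray
          k→n: n is gray → back edge
Back edge closes the cycle n → c → b → g → k → n; its vertices are {b, c, g, k, n}.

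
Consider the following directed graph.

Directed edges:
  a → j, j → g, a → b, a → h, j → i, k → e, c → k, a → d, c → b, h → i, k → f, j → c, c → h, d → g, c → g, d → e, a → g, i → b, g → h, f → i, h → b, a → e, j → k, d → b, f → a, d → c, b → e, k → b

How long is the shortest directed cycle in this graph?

For each vertex v, BFS finds the shortest path from v back to v.
The shortest such closed walk is f → a → j → k → f, length 4.

4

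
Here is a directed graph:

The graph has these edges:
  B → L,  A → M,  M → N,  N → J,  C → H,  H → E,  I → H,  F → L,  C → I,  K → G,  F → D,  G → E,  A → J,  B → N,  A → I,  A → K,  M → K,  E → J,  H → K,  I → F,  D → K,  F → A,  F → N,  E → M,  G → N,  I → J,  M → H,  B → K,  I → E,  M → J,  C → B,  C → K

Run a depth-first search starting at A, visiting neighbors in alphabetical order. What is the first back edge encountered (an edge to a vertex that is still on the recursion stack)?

H→E

DFS from A (visiting neighbors in alphabetical order); mark gray on enter, black on exit:
A gray
  I gray
    E gray
      J gray
      J black
      M gray
        H gray
          H→E: E is gray → back edge
First back edge: H → E.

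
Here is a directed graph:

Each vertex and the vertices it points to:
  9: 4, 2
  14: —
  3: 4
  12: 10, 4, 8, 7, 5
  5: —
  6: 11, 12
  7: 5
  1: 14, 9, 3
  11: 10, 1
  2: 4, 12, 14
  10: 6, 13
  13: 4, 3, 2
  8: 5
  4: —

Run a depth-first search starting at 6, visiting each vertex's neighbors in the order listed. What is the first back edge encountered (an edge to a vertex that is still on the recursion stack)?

DFS from 6 (visiting each vertex's neighbors in the order listed); mark gray on enter, black on exit:
6 gray
  11 gray
    10 gray
      10→6: 6 is gray → back edge
First back edge: 10 → 6.

10→6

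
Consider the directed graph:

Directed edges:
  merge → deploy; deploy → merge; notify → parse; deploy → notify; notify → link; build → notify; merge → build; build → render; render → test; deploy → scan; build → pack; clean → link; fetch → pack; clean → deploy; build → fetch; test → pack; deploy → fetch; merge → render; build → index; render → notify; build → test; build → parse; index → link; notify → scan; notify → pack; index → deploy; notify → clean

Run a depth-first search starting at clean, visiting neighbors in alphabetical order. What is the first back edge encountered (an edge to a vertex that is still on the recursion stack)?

index->deploy

DFS from clean (visiting neighbors in alphabetical order); mark gray on enter, black on exit:
clean gray
  deploy gray
    fetch gray
      pack gray
      pack black
    fetch black
    merge gray
      build gray
        build→fetch: fetch black — skip
        index gray
          index→deploy: deploy is gray → back edge
First back edge: index → deploy.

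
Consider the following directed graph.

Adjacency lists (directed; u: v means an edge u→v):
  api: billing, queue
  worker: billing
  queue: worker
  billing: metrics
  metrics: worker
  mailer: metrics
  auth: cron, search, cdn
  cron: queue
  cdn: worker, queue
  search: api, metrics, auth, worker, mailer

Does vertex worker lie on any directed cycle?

Yes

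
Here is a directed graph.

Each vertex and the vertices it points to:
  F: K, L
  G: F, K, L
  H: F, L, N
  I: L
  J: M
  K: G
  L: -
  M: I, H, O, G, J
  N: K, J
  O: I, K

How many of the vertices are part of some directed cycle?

A vertex is on a directed cycle iff it belongs to a strongly connected component of size ≥ 2 (or has a self-loop).
The vertices on cycles are {F, G, H, J, K, M, N} — 7 in total.

7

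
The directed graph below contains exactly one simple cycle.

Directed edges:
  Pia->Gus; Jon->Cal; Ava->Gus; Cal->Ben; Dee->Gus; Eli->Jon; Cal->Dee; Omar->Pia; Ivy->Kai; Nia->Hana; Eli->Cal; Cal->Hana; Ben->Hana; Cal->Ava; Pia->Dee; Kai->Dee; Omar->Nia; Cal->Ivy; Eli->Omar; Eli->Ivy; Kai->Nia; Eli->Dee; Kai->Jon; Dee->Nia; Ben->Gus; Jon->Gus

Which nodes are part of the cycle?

Cal, Ivy, Jon, Kai

DFS with gray/black marking from Cal:
Cal gray
  Ava gray
    Gus gray
    Gus black
  Ava black
  Ivy gray
    Kai gray
      Nia gray
        Hana gray
        Hana black
      Nia black
      Jon gray
        Jon→Gus: Gus black — skip
        Jon→Cal: Cal is gray → back edge
Back edge closes the cycle Cal → Ivy → Kai → Jon → Cal; its vertices are {Cal, Ivy, Jon, Kai}.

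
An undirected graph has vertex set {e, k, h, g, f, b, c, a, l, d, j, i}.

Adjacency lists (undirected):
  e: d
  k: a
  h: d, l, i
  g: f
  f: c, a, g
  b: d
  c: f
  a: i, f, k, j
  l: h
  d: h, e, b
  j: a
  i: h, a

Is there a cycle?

DFS, tracking each vertex's parent; an edge to a visited non-parent vertex closes a cycle.
Start from h:
visit h (parent –)
  visit d (parent h)
    d–h: parent, skip
    visit e (parent d)
      e–d: parent, skip
    visit b (parent d)
      b–d: parent, skip
  visit l (parent h)
    l–h: parent, skip
  visit i (parent h)
    i–h: parent, skip
    visit a (parent i)
      a–i: parent, skip
      visit f (parent a)
        visit c (parent f)
          c–f: parent, skip
        f–a: parent, skip
        visit g (parent f)
          g–f: parent, skip
      visit k (parent a)
        k–a: parent, skip
      visit j (parent a)
        j–a: parent, skip
No non-parent visited neighbor found — the graph is a forest.

No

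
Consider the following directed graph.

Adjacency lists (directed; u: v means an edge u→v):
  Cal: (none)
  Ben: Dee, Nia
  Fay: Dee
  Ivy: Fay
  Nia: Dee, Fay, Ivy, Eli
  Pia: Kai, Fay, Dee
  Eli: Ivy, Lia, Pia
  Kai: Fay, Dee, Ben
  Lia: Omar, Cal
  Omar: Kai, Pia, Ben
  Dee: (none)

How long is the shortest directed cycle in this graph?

For each vertex v, BFS finds the shortest path from v back to v.
The shortest such closed walk is Lia → Omar → Ben → Nia → Eli → Lia, length 5.

5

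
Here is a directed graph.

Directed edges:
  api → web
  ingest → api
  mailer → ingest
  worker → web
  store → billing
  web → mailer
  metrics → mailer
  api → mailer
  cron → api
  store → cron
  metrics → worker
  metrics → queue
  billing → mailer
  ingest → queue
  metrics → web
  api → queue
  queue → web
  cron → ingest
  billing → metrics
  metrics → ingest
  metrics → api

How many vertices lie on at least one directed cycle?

A vertex is on a directed cycle iff it belongs to a strongly connected component of size ≥ 2 (or has a self-loop).
The vertices on cycles are {api, web, queue, ingest, mailer} — 5 in total.

5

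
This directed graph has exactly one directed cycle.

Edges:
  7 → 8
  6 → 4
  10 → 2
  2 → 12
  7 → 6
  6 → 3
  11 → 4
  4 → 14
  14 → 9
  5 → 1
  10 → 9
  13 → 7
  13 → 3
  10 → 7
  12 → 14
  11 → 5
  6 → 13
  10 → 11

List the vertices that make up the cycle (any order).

DFS with gray/black marking from 7:
7 gray
  6 gray
    3 gray
    3 black
    13 gray
      13→7: 7 is gray → back edge
Back edge closes the cycle 7 → 6 → 13 → 7; its vertices are {6, 7, 13}.

6, 7, 13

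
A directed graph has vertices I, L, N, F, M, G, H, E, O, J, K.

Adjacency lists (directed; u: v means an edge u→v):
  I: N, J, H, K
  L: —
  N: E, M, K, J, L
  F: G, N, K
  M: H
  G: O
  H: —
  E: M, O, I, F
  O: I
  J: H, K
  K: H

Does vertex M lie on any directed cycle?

M lies on a cycle iff there is a path from M back to itself.
Exploring from M, it never reaches itself; equivalently, its strongly connected component is a singleton.

No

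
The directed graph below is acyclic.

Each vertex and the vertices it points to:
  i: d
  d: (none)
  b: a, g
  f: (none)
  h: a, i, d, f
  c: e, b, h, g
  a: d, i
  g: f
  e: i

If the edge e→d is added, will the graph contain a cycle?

No

Adding e→d creates a cycle iff d can already reach e.
Explore from d: no path reaches e. The graph stays acyclic.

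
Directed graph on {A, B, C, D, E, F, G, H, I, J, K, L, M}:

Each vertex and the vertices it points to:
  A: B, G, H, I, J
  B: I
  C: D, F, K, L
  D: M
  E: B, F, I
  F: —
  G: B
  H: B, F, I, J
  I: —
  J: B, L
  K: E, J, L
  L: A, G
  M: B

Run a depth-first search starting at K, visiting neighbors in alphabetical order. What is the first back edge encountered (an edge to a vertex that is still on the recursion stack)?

DFS from K (visiting neighbors in alphabetical order); mark gray on enter, black on exit:
K gray
  E gray
    B gray
      I gray
      I black
    B black
    F gray
    F black
    E→I: I black — skip
  E black
  J gray
    J→B: B black — skip
    L gray
      A gray
        A→B: B black — skip
        G gray
          G→B: B black — skip
        G black
        H gray
          H→B: B black — skip
          H→F: F black — skip
          H→I: I black — skip
          H→J: J is gray → back edge
First back edge: H → J.

H→J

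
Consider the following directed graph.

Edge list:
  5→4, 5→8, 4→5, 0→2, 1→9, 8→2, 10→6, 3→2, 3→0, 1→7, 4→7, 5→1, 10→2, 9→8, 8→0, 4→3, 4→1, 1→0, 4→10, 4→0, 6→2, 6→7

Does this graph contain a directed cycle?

Yes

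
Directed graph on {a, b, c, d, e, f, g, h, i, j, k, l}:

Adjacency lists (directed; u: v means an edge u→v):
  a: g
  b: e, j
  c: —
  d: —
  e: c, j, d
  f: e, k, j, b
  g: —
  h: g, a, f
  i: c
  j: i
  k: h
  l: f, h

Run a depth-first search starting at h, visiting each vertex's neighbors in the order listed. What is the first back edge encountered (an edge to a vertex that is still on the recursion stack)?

k->h

DFS from h (visiting each vertex's neighbors in the order listed); mark gray on enter, black on exit:
h gray
  g gray
  g black
  a gray
    a→g: g black — skip
  a black
  f gray
    e gray
      c gray
      c black
      j gray
        i gray
          i→c: c black — skip
        i black
      j black
      d gray
      d black
    e black
    k gray
      k→h: h is gray → back edge
First back edge: k → h.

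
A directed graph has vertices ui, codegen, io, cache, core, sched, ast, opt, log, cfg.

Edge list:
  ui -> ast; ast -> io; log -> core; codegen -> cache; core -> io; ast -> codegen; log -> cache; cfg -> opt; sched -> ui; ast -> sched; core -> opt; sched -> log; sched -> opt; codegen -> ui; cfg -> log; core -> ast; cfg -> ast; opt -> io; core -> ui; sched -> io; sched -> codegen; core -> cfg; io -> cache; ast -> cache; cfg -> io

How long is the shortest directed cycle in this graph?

3

For each vertex v, BFS finds the shortest path from v back to v.
The shortest such closed walk is core → cfg → log → core, length 3.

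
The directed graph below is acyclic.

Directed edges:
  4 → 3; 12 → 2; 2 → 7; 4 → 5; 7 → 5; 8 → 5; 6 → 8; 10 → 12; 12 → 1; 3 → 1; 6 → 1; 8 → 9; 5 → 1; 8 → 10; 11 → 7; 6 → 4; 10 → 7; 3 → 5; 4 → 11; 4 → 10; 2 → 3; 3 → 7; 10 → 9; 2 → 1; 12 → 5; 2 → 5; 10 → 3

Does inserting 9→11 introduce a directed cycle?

Adding 9→11 creates a cycle iff 11 can already reach 9.
Explore from 11: no path reaches 9. The graph stays acyclic.

No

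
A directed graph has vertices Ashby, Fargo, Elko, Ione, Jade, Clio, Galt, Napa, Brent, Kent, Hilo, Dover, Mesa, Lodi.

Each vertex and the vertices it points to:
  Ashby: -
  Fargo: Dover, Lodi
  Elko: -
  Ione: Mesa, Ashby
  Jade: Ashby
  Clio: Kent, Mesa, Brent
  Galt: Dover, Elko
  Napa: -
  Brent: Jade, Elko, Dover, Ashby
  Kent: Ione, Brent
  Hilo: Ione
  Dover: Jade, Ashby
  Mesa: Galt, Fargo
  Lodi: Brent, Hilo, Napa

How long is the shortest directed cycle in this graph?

5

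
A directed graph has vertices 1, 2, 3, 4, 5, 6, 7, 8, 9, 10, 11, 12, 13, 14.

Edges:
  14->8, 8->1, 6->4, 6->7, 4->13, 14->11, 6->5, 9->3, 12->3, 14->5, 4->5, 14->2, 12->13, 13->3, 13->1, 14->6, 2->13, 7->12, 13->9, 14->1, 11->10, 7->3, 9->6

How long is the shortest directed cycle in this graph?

4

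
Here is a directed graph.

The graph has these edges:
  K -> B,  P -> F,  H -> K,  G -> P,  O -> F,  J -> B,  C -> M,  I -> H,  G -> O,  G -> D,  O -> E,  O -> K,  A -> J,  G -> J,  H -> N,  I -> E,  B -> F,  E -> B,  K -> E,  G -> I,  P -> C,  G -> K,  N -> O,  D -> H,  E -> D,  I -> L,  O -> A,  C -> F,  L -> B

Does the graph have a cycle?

DFS with white/gray/black marking, starting from D:
D gray
  H gray
    N gray
      O gray
        F gray
        F black
        A gray
          J gray
            B gray
              B→F: F black — skip
            B black
          J black
        A black
        E gray
          E→B: B black — skip
          E→D: D is gray → back edge
Back edge found, so a cycle exists: D → H → N → O → E → D.

Yes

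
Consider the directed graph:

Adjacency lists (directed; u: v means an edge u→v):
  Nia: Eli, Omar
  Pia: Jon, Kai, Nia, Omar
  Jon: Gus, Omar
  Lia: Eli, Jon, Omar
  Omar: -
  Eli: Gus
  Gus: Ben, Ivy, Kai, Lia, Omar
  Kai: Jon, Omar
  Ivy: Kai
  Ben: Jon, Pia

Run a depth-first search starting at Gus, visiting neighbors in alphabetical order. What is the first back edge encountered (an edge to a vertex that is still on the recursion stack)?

DFS from Gus (visiting neighbors in alphabetical order); mark gray on enter, black on exit:
Gus gray
  Ben gray
    Jon gray
      Jon→Gus: Gus is gray → back edge
First back edge: Jon → Gus.

Jon→Gus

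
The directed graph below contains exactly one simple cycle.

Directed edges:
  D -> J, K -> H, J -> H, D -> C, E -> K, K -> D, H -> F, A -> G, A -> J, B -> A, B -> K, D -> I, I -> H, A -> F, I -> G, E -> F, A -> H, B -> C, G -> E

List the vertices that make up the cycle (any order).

DFS with gray/black marking from K:
K gray
  D gray
    C gray
    C black
    J gray
      H gray
        F gray
        F black
      H black
    J black
    I gray
      G gray
        E gray
          E→K: K is gray → back edge
Back edge closes the cycle K → D → I → G → E → K; its vertices are {D, E, G, I, K}.

D, E, G, I, K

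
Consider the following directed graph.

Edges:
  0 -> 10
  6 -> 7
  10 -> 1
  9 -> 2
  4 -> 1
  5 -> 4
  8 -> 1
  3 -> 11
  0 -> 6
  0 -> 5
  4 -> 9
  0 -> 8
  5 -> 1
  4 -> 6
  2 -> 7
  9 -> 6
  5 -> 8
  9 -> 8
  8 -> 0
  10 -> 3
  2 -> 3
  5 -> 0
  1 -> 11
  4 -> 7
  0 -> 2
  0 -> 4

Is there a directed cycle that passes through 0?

Yes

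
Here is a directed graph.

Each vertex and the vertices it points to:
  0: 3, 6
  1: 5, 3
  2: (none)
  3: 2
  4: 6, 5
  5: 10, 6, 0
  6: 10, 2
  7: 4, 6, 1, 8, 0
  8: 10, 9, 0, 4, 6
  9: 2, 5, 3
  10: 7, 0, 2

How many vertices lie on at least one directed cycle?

A vertex is on a directed cycle iff it belongs to a strongly connected component of size ≥ 2 (or has a self-loop).
The vertices on cycles are {0, 1, 4, 5, 6, 7, 8, 9, 10} — 9 in total.

9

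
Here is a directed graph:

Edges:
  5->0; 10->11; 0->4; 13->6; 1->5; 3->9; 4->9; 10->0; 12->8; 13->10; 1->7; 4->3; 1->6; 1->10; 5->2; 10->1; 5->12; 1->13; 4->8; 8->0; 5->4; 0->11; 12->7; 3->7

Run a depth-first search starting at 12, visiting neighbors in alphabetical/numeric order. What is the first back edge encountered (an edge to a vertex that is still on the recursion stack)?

DFS from 12 (visiting neighbors in alphabetical/numeric order); mark gray on enter, black on exit:
12 gray
  7 gray
  7 black
  8 gray
    0 gray
      4 gray
        3 gray
          3→7: 7 black — skip
          9 gray
          9 black
        3 black
        4→8: 8 is gray → back edge
First back edge: 4 → 8.

4→8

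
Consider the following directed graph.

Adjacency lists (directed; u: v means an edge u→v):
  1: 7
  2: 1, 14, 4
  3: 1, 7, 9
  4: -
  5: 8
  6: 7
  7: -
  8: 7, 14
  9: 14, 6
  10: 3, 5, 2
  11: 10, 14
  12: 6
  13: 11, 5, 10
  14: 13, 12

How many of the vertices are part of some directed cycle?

9

A vertex is on a directed cycle iff it belongs to a strongly connected component of size ≥ 2 (or has a self-loop).
The vertices on cycles are {2, 3, 5, 8, 9, 10, 11, 13, 14} — 9 in total.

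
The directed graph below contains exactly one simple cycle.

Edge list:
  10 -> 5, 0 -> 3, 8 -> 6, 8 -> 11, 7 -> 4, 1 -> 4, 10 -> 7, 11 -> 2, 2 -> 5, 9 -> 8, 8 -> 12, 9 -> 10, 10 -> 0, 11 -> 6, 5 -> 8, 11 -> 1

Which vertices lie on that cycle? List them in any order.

2, 5, 8, 11

DFS with gray/black marking from 8:
8 gray
  12 gray
  12 black
  6 gray
  6 black
  11 gray
    11→6: 6 black — skip
    2 gray
      5 gray
        5→8: 8 is gray → back edge
Back edge closes the cycle 8 → 11 → 2 → 5 → 8; its vertices are {2, 5, 8, 11}.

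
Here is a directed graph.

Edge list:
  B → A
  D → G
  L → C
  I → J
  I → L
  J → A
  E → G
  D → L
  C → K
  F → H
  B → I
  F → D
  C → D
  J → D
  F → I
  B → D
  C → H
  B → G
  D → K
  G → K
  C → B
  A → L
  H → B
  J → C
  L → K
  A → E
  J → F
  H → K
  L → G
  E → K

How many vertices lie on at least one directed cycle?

A vertex is on a directed cycle iff it belongs to a strongly connected component of size ≥ 2 (or has a self-loop).
The vertices on cycles are {A, B, C, D, F, H, I, J, L} — 9 in total.

9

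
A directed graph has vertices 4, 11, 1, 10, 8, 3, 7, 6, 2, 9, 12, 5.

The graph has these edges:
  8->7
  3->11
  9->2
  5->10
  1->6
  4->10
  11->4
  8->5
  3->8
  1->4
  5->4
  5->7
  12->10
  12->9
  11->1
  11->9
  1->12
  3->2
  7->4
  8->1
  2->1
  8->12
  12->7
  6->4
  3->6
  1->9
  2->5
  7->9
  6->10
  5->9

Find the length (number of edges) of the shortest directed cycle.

3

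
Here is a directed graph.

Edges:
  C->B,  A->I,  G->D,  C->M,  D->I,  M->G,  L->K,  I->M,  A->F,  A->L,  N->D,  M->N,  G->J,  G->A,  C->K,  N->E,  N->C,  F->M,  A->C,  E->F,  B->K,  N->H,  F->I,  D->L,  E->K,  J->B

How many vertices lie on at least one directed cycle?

9

A vertex is on a directed cycle iff it belongs to a strongly connected component of size ≥ 2 (or has a self-loop).
The vertices on cycles are {A, C, D, E, F, G, I, M, N} — 9 in total.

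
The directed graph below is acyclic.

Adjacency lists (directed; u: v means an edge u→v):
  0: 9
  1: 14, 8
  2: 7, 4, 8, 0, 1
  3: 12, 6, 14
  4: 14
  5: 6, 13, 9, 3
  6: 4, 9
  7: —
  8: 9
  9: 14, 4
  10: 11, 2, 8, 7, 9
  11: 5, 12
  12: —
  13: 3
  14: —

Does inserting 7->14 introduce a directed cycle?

Adding 7→14 creates a cycle iff 14 can already reach 7.
Explore from 14: no path reaches 7. The graph stays acyclic.

No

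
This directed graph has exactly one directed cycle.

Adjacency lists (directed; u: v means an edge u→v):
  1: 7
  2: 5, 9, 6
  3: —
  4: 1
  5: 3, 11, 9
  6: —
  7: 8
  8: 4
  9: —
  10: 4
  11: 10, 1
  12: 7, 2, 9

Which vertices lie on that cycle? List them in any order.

1, 4, 7, 8

DFS with gray/black marking from 7:
7 gray
  8 gray
    4 gray
      1 gray
        1→7: 7 is gray → back edge
Back edge closes the cycle 7 → 8 → 4 → 1 → 7; its vertices are {1, 4, 7, 8}.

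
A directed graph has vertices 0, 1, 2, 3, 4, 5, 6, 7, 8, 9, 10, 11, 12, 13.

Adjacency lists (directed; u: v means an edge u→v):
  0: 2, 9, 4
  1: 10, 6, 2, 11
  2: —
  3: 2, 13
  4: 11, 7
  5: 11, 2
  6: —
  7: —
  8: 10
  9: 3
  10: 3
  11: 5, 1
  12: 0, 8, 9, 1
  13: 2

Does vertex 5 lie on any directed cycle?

Yes

5 is on a cycle iff 5 can reach itself via ≥1 edge.
5 → 11 → 5 — yes.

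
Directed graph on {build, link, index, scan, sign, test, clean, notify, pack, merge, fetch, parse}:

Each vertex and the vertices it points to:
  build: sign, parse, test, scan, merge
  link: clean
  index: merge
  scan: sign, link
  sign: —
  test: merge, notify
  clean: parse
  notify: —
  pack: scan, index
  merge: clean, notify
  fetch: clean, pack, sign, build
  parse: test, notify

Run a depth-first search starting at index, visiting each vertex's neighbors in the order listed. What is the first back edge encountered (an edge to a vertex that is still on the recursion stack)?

test->merge

DFS from index (visiting each vertex's neighbors in the order listed); mark gray on enter, black on exit:
index gray
  merge gray
    clean gray
      parse gray
        test gray
          test→merge: merge is gray → back edge
First back edge: test → merge.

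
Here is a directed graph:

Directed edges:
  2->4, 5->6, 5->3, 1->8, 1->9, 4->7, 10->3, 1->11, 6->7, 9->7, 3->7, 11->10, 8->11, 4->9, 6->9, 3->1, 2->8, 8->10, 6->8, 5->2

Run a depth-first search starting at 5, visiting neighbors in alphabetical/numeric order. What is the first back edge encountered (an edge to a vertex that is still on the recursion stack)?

DFS from 5 (visiting neighbors in alphabetical/numeric order); mark gray on enter, black on exit:
5 gray
  2 gray
    4 gray
      7 gray
      7 black
      9 gray
        9→7: 7 black — skip
      9 black
    4 black
    8 gray
      10 gray
        3 gray
          1 gray
            1→8: 8 is gray → back edge
First back edge: 1 → 8.

1→8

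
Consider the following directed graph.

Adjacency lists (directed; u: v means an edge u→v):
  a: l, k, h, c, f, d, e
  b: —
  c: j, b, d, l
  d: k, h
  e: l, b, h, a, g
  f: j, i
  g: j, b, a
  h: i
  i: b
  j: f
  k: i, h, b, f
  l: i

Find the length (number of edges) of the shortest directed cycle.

For each vertex v, BFS finds the shortest path from v back to v.
The shortest such closed walk is a → e → a, length 2.

2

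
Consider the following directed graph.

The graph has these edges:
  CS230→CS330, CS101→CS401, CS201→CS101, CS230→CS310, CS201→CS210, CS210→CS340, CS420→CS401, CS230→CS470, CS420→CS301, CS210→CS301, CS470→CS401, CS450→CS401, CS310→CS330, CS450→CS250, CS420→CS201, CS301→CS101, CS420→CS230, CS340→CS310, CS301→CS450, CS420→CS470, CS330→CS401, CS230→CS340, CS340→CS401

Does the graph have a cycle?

DFS with white/gray/black marking, starting from CS230:
CS230 gray
  CS470 gray
    CS401 gray
    CS401 black
  CS470 black
  CS310 gray
    CS330 gray
      CS330→CS401: CS401 black — skip
    CS330 black
  CS310 black
  CS230→CS330: CS330 black — skip
  CS340 gray
    CS340→CS401: CS401 black — skip
    CS340→CS310: CS310 black — skip
  CS340 black
CS230 black
CS210 gray
  CS301 gray
    CS450 gray
      CS250 gray
      CS250 black
      CS450→CS401: CS401 black — skip
    CS450 black
    CS101 gray
      CS101→CS401: CS401 black — skip
    CS101 black
  CS301 black
  CS210→CS340: CS340 black — skip
CS210 black
CS420 gray
  CS420→CS470: CS470 black — skip
  CS201 gray
    CS201→CS101: CS101 black — skip
    CS201→CS210: CS210 black — skip
  CS201 black
  CS420→CS230: CS230 black — skip
  CS420→CS401: CS401 black — skip
  CS420→CS301: CS301 black — skip
CS420 black
Every edge goes to a white or black vertex — no back edge, so the graph is acyclic.

No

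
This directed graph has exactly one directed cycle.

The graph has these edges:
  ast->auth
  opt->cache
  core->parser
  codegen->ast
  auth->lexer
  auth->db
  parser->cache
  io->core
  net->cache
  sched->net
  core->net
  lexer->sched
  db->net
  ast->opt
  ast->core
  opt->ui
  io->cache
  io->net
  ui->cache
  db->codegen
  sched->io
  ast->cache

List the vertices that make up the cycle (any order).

db, ast, auth, codegen

DFS with gray/black marking from ast:
ast gray
  auth gray
    db gray
      net gray
        cache gray
        cache black
      net black
      codegen gray
        codegen→ast: ast is gray → back edge
Back edge closes the cycle ast → auth → db → codegen → ast; its vertices are {db, ast, auth, codegen}.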